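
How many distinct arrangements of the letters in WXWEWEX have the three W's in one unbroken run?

Treat the 3 copies of W as a single block. The multiset to arrange is then {WWW, E, E, X, X}, 5 items in all.
That gives (5)!/(2!·2!) = 30 arrangements.

30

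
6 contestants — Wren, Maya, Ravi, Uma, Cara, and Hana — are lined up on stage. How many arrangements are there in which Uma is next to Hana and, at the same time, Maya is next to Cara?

96

Treat {Uma,Hana} as one block (2 orders) and {Maya,Cara} as another (2 orders).
That leaves 4 units to arrange: 2 × 2 × 4! = 4 × 24 = 96.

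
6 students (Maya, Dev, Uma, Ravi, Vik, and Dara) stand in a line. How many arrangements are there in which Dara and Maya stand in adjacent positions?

Glue Dara and Maya into one block (2 internal orders), leaving 5 units to arrange in a row.
That gives 2 × 5! = 2 × 120 = 240.

240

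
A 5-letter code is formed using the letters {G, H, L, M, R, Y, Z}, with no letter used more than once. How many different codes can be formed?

2520

With no repetition, fill the 5 letters in order: 7 choices, then 6, down to 3.
That product is 7 × 6 × 5 × 4 × 3 = 2520.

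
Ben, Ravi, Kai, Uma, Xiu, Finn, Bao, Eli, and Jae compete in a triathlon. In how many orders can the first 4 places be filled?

There are 9 choices for 1st place, 8 for 2nd, and so on down to 6 for position 4.
That gives 9 × 8 × 7 × 6 = 3024.

3024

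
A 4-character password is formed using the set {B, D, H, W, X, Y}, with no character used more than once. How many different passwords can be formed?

With no repetition, fill the 4 characters in order: 6 choices, then 5, down to 3.
That product is 6 × 5 × 4 × 3 = 360.

360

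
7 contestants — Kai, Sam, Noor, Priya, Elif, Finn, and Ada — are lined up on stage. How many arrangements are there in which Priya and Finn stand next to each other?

Glue Priya and Finn into one block (2 internal orders), leaving 6 units to arrange in a row.
So the count is 2·(6)! = 1440.

1440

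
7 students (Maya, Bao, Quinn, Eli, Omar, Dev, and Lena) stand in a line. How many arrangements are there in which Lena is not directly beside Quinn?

3600

There are 7! = 5040 arrangements in all. If Lena and Quinn are adjacent, merging them into one block gives 2·(6)! = 1440 arrangements.
So 5040 − 1440 = 3600 arrangements keep them apart.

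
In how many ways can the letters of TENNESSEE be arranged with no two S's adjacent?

2940

Total arrangements of TENNESSEE: 9!/(4!·2!·2!) = 3780.
Arrangements with the S's together: treat SS as one letter, giving (8)!/(4!·2!) = 840.
Hence 3780 − 840 = 2940.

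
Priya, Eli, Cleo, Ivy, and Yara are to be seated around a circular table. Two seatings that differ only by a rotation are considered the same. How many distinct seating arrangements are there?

24

Fix one person's seat to break rotational symmetry; the remaining 4 people can be arranged in (4)! = 24 ways.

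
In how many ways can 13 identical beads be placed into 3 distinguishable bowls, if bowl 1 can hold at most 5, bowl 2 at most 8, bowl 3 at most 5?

21

Ignoring the caps, the number of non-negative solutions to x_1+…+x_3 = 13 is C(15,2) = 105.
Subtract solutions that violate a single cap (substitute x_i' = x_i − (cap_i+1)): x_1 ≥ 6 gives C(9,2) = 36; x_2 ≥ 9 gives C(6,2) = 15; x_3 ≥ 6 gives C(9,2) = 36. Together 87.
Add back pairs where two caps are both exceeded: 0 + 3 + 0 = 3.
By inclusion–exclusion the count is 105 − 87 + 3 = 21.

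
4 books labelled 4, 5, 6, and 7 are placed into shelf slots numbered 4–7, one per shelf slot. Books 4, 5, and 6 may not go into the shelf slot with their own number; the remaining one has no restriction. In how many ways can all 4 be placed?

11

Let Aᵢ (for i ∈ {4, 5, 6}) be the placements that put book i in its forbidden shelf slot. Any j of these fix j positions, leaving (4−j)! ways to fill the rest, and there are C(3,j) ways to pick which j.
By inclusion–exclusion, the number of valid placements is Σ_{j=0}^{3} (−1)^j C(3,j)·(4−j)!.
Computing: 24 − 18 + 6 − 1 = 11.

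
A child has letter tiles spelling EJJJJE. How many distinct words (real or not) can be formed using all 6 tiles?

15

Letter multiplicities in EJJJJE: E×2, J×4.
So there are 6! / (4!·2!) = 15 distinguishable arrangements.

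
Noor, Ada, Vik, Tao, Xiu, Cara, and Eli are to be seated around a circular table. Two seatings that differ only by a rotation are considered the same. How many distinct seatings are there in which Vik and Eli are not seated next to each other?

All circular seatings of 7 people number (6)! = 720.
Seatings with Vik beside Eli: treat them as a block with 2 internal orders, giving 2 × (5)! = 240.
Subtracting, 720 − 240 = 480.

480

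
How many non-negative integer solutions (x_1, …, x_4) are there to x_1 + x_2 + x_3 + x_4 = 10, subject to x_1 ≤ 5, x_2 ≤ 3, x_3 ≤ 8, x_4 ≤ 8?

160

Without the upper bounds there are C(13,3) = 286 ways to split 10 among 4 variables.
Subtract solutions that violate a single cap (substitute x_i' = x_i − (cap_i+1)): x_1 ≥ 6 gives C(7,3) = 35; x_2 ≥ 4 gives C(9,3) = 84; x_3 ≥ 9 gives C(4,3) = 4; x_4 ≥ 9 gives C(4,3) = 4. Together 127.
Add back pairs where two caps are both exceeded: 1 + 0 + 0 + 0 + 0 + 0 = 1.
By inclusion–exclusion the count is 286 − 127 + 1 = 160.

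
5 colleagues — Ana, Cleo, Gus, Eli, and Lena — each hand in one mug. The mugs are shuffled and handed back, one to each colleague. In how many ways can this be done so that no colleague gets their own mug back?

Count assignments avoiding every fixed point. For any j of the 5 colleagues fixed to their own mug, the other 5−j can be arranged in (5−j)! ways.
By inclusion–exclusion this is Σ_{j=0}^{5} (−1)^j C(5,j)·(5−j)!.
Computing: 120 − 120 + 60 − 20 + 5 − 1 = 44.

44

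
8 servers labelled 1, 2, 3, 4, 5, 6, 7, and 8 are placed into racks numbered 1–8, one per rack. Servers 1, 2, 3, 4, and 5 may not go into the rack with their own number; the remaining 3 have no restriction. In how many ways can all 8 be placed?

21234

Let Aᵢ (for 1 ≤ i ≤ 5) be the placements that put server i in its forbidden rack. Any j of these fix j positions, leaving (8−j)! ways to fill the rest, and there are C(5,j) ways to pick which j.
By inclusion–exclusion, the number of valid placements is Σ_{j=0}^{5} (−1)^j C(5,j)·(8−j)!.
Computing: 40320 − 25200 + 7200 − 1200 + 120 − 6 = 21234.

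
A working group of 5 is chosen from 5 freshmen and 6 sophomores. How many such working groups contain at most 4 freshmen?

Split by how many freshmen are chosen (0 through 4).
Sum: C(5,0)·C(6,5) + C(5,1)·C(6,4) + C(5,2)·C(6,3) + C(5,3)·C(6,2) + C(5,4)·C(6,1) = 6 + 75 + 200 + 150 + 30 = 461.

461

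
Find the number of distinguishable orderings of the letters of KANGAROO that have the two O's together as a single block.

Treat the 2 copies of O as a single block. The multiset to arrange is then {OO, A, A, G, K, N, R}, 7 items in all.
That gives (7)!/(2!) = 2520 arrangements.

2520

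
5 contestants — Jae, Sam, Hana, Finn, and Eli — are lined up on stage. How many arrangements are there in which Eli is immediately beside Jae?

Place the 3 others and the Eli-Jae pair as 4 objects in a line; the pair has 2 internal arrangements.
So the count is 2·(4)! = 48.

48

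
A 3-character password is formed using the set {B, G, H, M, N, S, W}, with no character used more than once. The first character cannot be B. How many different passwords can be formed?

The first character has 7−1 = 6 choices (anything except B).
The remaining 2 characters are filled from the other 6 symbols without repetition: 6 × 5 = 30.
Total: 6 × 30 = 180.

180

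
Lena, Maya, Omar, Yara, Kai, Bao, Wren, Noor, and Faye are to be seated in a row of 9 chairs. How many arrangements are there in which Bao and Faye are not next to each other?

Of the 9! = 362880 arrangements, those with Bao and Faye adjacent number 2 × 8! = 80640 (treat the pair as a block with 2 internal orders).
Complementary counting: 362880 − 80640 = 282240.

282240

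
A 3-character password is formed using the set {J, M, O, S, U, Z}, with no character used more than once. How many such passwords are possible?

120

With no repetition, fill the 3 characters in order: 6 choices, then 5, down to 4.
That product is 6 × 5 × 4 = 120.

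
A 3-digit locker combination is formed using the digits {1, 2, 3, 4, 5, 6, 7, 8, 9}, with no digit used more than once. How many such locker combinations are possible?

Choose and order 3 of the 9 symbols: the first digit has 9 options, the next 8, then 7.
9 × 8 × 7 = 504.

504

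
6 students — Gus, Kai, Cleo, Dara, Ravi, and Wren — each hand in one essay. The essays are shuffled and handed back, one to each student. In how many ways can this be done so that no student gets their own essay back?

This is the derangement count D_6: permutations of 6 items with no fixed point.
By inclusion–exclusion this is Σ_{j=0}^{6} (−1)^j C(6,j)·(6−j)!.
Computing: 720 − 720 + 360 − 120 + 30 − 6 + 1 = 265.

265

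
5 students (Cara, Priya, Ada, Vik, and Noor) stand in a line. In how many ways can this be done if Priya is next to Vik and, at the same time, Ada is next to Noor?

24

Treat {Priya,Vik} as one block (2 orders) and {Ada,Noor} as another (2 orders).
That leaves 3 units to arrange: 2 × 2 × 3! = 4 × 6 = 24.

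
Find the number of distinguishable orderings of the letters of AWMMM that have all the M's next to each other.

6

Treat the 3 copies of M as a single block. The multiset to arrange is then {MMM, A, W}, 3 items in all.
All 3 items are distinct, so there are (3)! = 6 arrangements.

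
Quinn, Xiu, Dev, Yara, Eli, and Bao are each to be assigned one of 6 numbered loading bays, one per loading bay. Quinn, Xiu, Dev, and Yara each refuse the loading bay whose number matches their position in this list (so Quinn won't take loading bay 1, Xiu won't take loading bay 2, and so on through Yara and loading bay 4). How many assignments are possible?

362

Let Aᵢ (for 1 ≤ i ≤ 4) be the placements that put person i in their forbidden loading bay. Any j of these fix j positions, leaving (6−j)! ways to fill the rest, and there are C(4,j) ways to pick which j.
By inclusion–exclusion, the number of valid placements is Σ_{j=0}^{4} (−1)^j C(4,j)·(6−j)!.
Computing: 720 − 480 + 144 − 24 + 2 = 362.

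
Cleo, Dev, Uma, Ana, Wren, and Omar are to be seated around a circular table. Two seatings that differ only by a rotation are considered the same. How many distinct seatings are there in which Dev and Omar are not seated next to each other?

72

All circular seatings of 6 people number (5)! = 120.
Seatings with Dev beside Omar: treat them as a block with 2 internal orders, giving 2 × (4)! = 48.
Subtracting, 120 − 48 = 72.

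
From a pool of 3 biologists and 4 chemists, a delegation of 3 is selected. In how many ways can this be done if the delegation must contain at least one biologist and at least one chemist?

Total 3-person selections from all 7: C(7,3) = 35.
Selections missing a whole group: no biologists → C(4,3) = 4; no chemists → C(3,3) = 1.
Both groups omitted at once is impossible, so 35 − 5 = 30.

30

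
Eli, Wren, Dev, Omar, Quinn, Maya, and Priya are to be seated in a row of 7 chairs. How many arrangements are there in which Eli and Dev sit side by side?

1440

Glue Eli and Dev into one block (2 internal orders), leaving 6 units to arrange in a row.
That gives 2 × 6! = 2 × 720 = 1440.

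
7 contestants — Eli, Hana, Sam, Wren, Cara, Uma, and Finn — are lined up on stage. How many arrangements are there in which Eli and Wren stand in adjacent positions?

Place the 5 others and the Eli-Wren pair as 6 objects in a line; the pair has 2 internal arrangements.
That gives 2 × 6! = 2 × 720 = 1440.

1440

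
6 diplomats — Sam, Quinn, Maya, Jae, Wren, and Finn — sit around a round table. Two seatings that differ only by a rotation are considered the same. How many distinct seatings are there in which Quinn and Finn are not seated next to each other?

All circular seatings of 6 people number (5)! = 120.
Seatings with Quinn beside Finn: treat them as a block with 2 internal orders, giving 2 × (4)! = 48.
Subtracting, 120 − 48 = 72.

72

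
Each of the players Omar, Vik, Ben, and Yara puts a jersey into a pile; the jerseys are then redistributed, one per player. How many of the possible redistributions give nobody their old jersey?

9

Count assignments avoiding every fixed point. For any j of the 4 players fixed to their old jersey, the other 4−j can be arranged in (4−j)! ways.
By inclusion–exclusion this is Σ_{j=0}^{4} (−1)^j C(4,j)·(4−j)!.
Computing: 24 − 24 + 12 − 4 + 1 = 9.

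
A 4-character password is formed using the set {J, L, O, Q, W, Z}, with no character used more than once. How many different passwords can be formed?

360

Choose and order 4 of the 6 symbols: the first character has 6 options, the next 5, then 4, 3.
That product is 6 × 5 × 4 × 3 = 360.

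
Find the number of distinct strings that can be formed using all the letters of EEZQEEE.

The 7 letters of EEZQEEE have repeats: E appearing 5 times.
So there are 7! / (5!) = 42 distinguishable arrangements.

42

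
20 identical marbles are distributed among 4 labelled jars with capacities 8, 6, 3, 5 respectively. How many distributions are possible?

10

By stars and bars, unrestricted non-negative solutions to x_1+…+x_4 = 20 number C(20+3,3) = 1771.
Subtract solutions that violate a single cap (substitute x_i' = x_i − (cap_i+1)): x_1 ≥ 9 gives C(14,3) = 364; x_2 ≥ 7 gives C(16,3) = 560; x_3 ≥ 4 gives C(19,3) = 969; x_4 ≥ 6 gives C(17,3) = 680. Together 2573.
Add back pairs where two caps are both exceeded: 35 + 120 + 56 + 220 + 120 + 286 = 837.
Subtract triples: 1 + 0 + 4 + 20 = 25.
By inclusion–exclusion the count is 1771 − 2573 + 837 − 25 = 10.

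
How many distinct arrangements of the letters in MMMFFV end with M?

With the last slot taken by M, it remains to arrange the other 5 letters (MMFFV).
Those 5 letters have F appearing twice and M appearing twice, giving (5)!/(2!·2!) = 30.

30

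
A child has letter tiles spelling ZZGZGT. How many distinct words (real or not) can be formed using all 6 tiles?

Letter multiplicities in ZZGZGT: G×2, T×1, Z×3.
So there are 6! / (3!·2!) = 60 distinguishable arrangements.

60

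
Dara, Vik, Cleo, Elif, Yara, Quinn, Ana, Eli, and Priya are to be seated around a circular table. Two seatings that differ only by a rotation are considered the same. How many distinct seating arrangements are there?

40320

Around a circle, 9 distinct people have 9!/9 = (8)! = 40320 rotationally distinct seatings.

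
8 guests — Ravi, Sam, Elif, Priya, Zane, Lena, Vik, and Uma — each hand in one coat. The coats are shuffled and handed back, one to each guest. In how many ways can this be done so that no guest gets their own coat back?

Count assignments avoiding every fixed point. For any j of the 8 guests fixed to their own coat, the other 8−j can be arranged in (8−j)! ways.
By inclusion–exclusion this is Σ_{j=0}^{8} (−1)^j C(8,j)·(8−j)!.
Computing: 40320 − 40320 + 20160 − 6720 + 1680 − 336 + 56 − 8 + 1 = 14833.

14833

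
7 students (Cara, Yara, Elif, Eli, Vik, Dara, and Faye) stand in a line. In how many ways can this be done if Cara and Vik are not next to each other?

There are 7! = 5040 arrangements in all. If Cara and Vik are adjacent, merging them into one block gives 2·(6)! = 1440 arrangements.
Complementary counting: 5040 − 1440 = 3600.

3600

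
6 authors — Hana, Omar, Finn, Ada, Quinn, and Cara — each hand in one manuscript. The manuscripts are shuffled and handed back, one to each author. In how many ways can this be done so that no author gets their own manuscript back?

Let Aᵢ be the assignments in which author i gets their own manuscript. We want the size of the complement of A₁∪…∪A_6.
By inclusion–exclusion this is Σ_{j=0}^{6} (−1)^j C(6,j)·(6−j)!.
Computing: 720 − 720 + 360 − 120 + 30 − 6 + 1 = 265.

265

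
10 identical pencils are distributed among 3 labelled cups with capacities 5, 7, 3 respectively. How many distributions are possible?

Ignoring the caps, the number of non-negative solutions to x_1+…+x_3 = 10 is C(12,2) = 66.
Subtract solutions that violate a single cap (substitute x_i' = x_i − (cap_i+1)): x_1 ≥ 6 gives C(6,2) = 15; x_2 ≥ 8 gives C(4,2) = 6; x_3 ≥ 4 gives C(8,2) = 28. Together 49.
Add back pairs where two caps are both exceeded: 0 + 1 + 0 = 1.
By inclusion–exclusion the count is 66 − 49 + 1 = 18.

18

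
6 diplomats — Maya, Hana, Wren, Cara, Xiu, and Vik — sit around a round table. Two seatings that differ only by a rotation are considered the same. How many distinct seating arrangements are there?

120

Around a circle, 6 distinct people have 6!/6 = (5)! = 120 rotationally distinct seatings.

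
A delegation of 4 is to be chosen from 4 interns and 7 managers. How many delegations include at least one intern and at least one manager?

294

Total 4-person selections from all 11: C(11,4) = 330.
Subtract selections that omit an entire group: no interns → C(7,4) = 35; no managers → C(4,4) = 1.
Both groups omitted at once is impossible, so 330 − 36 = 294.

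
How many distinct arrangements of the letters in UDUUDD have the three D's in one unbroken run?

Treat the 3 copies of D as a single block. The multiset to arrange is then {DDD, U, U, U}, 4 items in all.
That gives (4)!/(3!) = 4 arrangements.

4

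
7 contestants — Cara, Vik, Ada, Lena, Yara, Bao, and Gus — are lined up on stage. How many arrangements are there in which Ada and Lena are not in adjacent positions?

Of the 7! = 5040 arrangements, those with Ada and Lena adjacent number 2 × 6! = 1440 (treat the pair as a block with 2 internal orders).
Complementary counting: 5040 − 1440 = 3600.

3600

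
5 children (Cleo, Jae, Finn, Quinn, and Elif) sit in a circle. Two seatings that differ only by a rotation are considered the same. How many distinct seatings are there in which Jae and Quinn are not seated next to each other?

12

All circular seatings of 5 people number (4)! = 24.
Seatings with Jae beside Quinn: treat them as a block with 2 internal orders, giving 2 × (3)! = 12.
Subtracting, 24 − 12 = 12.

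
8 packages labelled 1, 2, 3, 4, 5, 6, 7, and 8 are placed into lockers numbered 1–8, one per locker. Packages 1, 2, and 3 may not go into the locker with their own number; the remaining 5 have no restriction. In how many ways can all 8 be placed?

Let Aᵢ (for i ∈ {1, 2, 3}) be the placements that put package i in its forbidden locker. Any j of these fix j positions, leaving (8−j)! ways to fill the rest, and there are C(3,j) ways to pick which j.
By inclusion–exclusion, the number of valid placements is Σ_{j=0}^{3} (−1)^j C(3,j)·(8−j)!.
Computing: 40320 − 15120 + 2160 − 120 = 27240.

27240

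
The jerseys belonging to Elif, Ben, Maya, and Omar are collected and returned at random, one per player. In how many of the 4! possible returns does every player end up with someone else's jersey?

9

Count assignments avoiding every fixed point. For any j of the 4 players fixed to their old jersey, the other 4−j can be arranged in (4−j)! ways.
By inclusion–exclusion this is Σ_{j=0}^{4} (−1)^j C(4,j)·(4−j)!.
Computing: 24 − 24 + 12 − 4 + 1 = 9.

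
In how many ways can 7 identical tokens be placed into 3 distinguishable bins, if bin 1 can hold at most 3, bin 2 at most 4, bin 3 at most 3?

Without the upper bounds there are C(9,2) = 36 ways to split 7 among 3 bins.
Subtract solutions that violate a single cap (substitute x_i' = x_i − (cap_i+1)): x_1 ≥ 4 gives C(5,2) = 10; x_2 ≥ 5 gives C(4,2) = 6; x_3 ≥ 4 gives C(5,2) = 10. Together 26.
No two caps can be exceeded simultaneously, so the pair terms are all 0.
By inclusion–exclusion the count is 36 − 26 + 0 = 10.

10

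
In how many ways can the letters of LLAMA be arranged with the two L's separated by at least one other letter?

There are 5!/(2!·2!) = 30 arrangements of LLAMA in total.
Arrangements with the L's together: treat LL as one letter, giving (4)!/(2!) = 12.
Subtracting, 30 − 12 = 18 arrangements keep the L's apart.

18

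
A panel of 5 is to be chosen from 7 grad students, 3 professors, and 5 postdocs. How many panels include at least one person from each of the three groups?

Total 5-person selections from all 15: C(15,5) = 3003.
Selections missing a whole group: no grad students → C(8,5) = 56; no professors → C(12,5) = 792; no postdocs → C(10,5) = 252.
Add back selections omitting two groups (i.e. drawn from a single group): C(7,5) + C(3,5) + C(5,5) = 22.
By inclusion–exclusion: 3003 − 1100 + 22 = 1925.

1925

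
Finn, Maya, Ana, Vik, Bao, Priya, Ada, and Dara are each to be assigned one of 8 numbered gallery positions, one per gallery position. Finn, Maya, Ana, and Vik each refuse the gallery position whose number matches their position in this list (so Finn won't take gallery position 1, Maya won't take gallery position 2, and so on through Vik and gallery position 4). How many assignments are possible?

24024

Let Aᵢ (for 1 ≤ i ≤ 4) be the placements that put person i in their forbidden gallery position. Any j of these fix j positions, leaving (8−j)! ways to fill the rest, and there are C(4,j) ways to pick which j.
By inclusion–exclusion, the number of valid placements is Σ_{j=0}^{4} (−1)^j C(4,j)·(8−j)!.
Computing: 40320 − 20160 + 4320 − 480 + 24 = 24024.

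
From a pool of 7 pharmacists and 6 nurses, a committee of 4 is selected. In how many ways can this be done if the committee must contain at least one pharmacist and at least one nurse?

665

Unrestricted: C(13,4) = 715 ways to pick any 4 of the 13.
Subtract selections that omit an entire group: no pharmacists → C(6,4) = 15; no nurses → C(7,4) = 35.
Both groups omitted at once is impossible, so 715 − 50 = 665.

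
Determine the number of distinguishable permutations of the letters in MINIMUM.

Letter multiplicities in MINIMUM: I×2, M×3, N×1, U×1.
Dividing 7! = 5040 by 3!·2! = 12 for the repeated letters gives 420.

420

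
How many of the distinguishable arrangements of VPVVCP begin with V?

Fix V in the first position and arrange the remaining 5 letters.
Those 5 letters have P appearing twice and V appearing twice, giving (5)!/(2!·2!) = 30.

30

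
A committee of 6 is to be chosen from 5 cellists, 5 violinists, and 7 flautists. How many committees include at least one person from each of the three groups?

With no constraint there are C(17,6) = 12376 possible selections.
Selections missing a whole group: no cellists → C(12,6) = 924; no violinists → C(12,6) = 924; no flautists → C(10,6) = 210.
Add back selections omitting two groups (i.e. drawn from a single group): C(5,6) + C(5,6) + C(7,6) = 7.
By inclusion–exclusion: 12376 − 2058 + 7 = 10325.

10325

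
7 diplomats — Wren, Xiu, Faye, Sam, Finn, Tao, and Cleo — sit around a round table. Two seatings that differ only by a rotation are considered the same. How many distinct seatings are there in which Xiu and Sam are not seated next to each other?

480

All circular seatings of 7 people number (6)! = 720.
Seatings with Xiu beside Sam: treat them as a block with 2 internal orders, giving 2 × (5)! = 240.
Subtracting, 720 − 240 = 480.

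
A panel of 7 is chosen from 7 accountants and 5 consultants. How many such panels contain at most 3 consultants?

Split by how many consultants are chosen (0 through 3).
Sum: C(5,0)·C(7,7) + C(5,1)·C(7,6) + C(5,2)·C(7,5) + C(5,3)·C(7,4) = 1 + 35 + 210 + 350 = 596.

596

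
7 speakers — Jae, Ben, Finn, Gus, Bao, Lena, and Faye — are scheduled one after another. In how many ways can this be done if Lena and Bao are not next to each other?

3600

There are 7! = 5040 arrangements in all. If Lena and Bao are adjacent, merging them into one block gives 2·(6)! = 1440 arrangements.
Complementary counting: 5040 − 1440 = 3600.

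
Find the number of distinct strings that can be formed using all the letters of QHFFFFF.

Letter multiplicities in QHFFFFF: F×5, H×1, Q×1.
The number of distinct arrangements is 7!/(5!) = 5040/120 = 42.

42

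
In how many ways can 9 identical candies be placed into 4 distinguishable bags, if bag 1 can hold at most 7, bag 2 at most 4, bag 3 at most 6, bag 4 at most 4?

136

By stars and bars, unrestricted non-negative solutions to x_1+…+x_4 = 9 number C(9+3,3) = 220.
Subtract solutions that violate a single cap (substitute x_i' = x_i − (cap_i+1)): x_1 ≥ 8 gives C(4,3) = 4; x_2 ≥ 5 gives C(7,3) = 35; x_3 ≥ 7 gives C(5,3) = 10; x_4 ≥ 5 gives C(7,3) = 35. Together 84.
No two caps can be exceeded simultaneously, so the pair terms are all 0.
By inclusion–exclusion the count is 220 − 84 + 0 = 136.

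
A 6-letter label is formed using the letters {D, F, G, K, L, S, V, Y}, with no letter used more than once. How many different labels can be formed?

Choose and order 6 of the 8 symbols: the first letter has 8 options, the next 7, and so on down to 3.
8 × 7 × 6 × 5 × 4 × 3 = 20160.

20160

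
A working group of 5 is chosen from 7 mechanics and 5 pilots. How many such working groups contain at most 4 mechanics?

Split by how many mechanics are chosen (0 through 4).
Sum: C(7,0)·C(5,5) + C(7,1)·C(5,4) + C(7,2)·C(5,3) + C(7,3)·C(5,2) + C(7,4)·C(5,1) = 1 + 35 + 210 + 350 + 175 = 771.

771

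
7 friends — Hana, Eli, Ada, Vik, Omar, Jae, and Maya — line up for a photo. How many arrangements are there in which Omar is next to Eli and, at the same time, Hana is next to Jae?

480

Treat {Omar,Eli} as one block (2 orders) and {Hana,Jae} as another (2 orders).
That leaves 5 units to arrange: 2 × 2 × 5! = 4 × 120 = 480.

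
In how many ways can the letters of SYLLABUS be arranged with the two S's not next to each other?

There are 8!/(2!·2!) = 10080 arrangements of SYLLABUS in total.
Arrangements with the S's together: treat SS as one letter, giving (7)!/(2!) = 2520.
Subtracting, 10080 − 2520 = 7560 arrangements keep the S's apart.

7560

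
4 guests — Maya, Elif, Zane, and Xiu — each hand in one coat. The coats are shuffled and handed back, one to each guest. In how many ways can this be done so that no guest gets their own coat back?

9

Count assignments avoiding every fixed point. For any j of the 4 guests fixed to their own coat, the other 4−j can be arranged in (4−j)! ways.
By inclusion–exclusion this is Σ_{j=0}^{4} (−1)^j C(4,j)·(4−j)!.
Computing: 24 − 24 + 12 − 4 + 1 = 9.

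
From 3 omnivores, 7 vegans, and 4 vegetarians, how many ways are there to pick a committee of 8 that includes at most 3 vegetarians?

2793

Split by how many vegetarians are chosen (0 through 3).
Sum: C(4,0)·C(10,8) + C(4,1)·C(10,7) + C(4,2)·C(10,6) + C(4,3)·C(10,5) = 45 + 480 + 1260 + 1008 = 2793.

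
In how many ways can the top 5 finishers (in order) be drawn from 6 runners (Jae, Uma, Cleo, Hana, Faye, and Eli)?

There are 6 choices for 1st place, 5 for 2nd, and so on down to 2 for position 5.
That gives 6 × 5 × 4 × 3 × 2 = 720.

720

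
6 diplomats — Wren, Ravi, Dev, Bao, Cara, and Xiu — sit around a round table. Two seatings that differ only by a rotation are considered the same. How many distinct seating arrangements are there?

120

Fix one person's seat to break rotational symmetry; the remaining 5 people can be arranged in (5)! = 120 ways.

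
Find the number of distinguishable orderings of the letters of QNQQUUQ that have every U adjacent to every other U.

30

Treat the 2 copies of U as a single block. The multiset to arrange is then {UU, N, Q, Q, Q, Q}, 6 items in all.
That gives (6)!/(4!) = 30 arrangements.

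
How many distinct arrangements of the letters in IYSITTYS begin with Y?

Fix Y in the first position and arrange the remaining 7 letters.
Those 7 letters have I appearing twice, S appearing twice, and T appearing twice, giving (7)!/(2!·2!·2!) = 630.

630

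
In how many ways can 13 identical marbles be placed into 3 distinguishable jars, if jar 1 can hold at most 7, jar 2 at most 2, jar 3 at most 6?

6

Without the upper bounds there are C(15,2) = 105 ways to split 13 among 3 jars.
Subtract solutions that violate a single cap (substitute x_i' = x_i − (cap_i+1)): x_1 ≥ 8 gives C(7,2) = 21; x_2 ≥ 3 gives C(12,2) = 66; x_3 ≥ 7 gives C(8,2) = 28. Together 115.
Add back pairs where two caps are both exceeded: 6 + 0 + 10 = 16.
By inclusion–exclusion the count is 105 − 115 + 16 = 6.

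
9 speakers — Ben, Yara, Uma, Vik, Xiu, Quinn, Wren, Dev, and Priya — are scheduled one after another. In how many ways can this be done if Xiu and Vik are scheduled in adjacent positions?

Treat {Xiu, Vik} as a single unit. There are 8 units to order, and the pair itself can be ordered 2 ways.
That gives 2 × 8! = 2 × 40320 = 80640.

80640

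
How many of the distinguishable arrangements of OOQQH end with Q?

12

Fix Q in the last position and arrange the remaining 4 letters.
Those 4 letters have O appearing twice, giving (4)!/(2!) = 12.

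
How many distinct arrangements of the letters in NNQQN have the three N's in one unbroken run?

3

Treat the 3 copies of N as a single block. The multiset to arrange is then {NNN, Q, Q}, 3 items in all.
That gives (3)!/(2!) = 3 arrangements.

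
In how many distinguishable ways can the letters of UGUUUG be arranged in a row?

15

Letter multiplicities in UGUUUG: G×2, U×4.
Dividing 6! = 720 by 4!·2! = 48 for the repeated letters gives 15.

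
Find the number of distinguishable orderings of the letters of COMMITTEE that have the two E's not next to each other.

Total arrangements of COMMITTEE: 9!/(2!·2!·2!) = 45360.
Arrangements with the E's together: treat EE as one letter, giving (8)!/(2!·2!) = 10080.
Subtracting, 45360 − 10080 = 35280 arrangements keep the E's apart.

35280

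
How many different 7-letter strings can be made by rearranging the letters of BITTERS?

2520

BITTERS has 7 letters with T appearing twice.
The number of distinct arrangements is 7!/(2!) = 5040/2 = 2520.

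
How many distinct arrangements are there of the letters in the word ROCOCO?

60

Letter multiplicities in ROCOCO: C×2, O×3, R×1.
The number of distinct arrangements is 6!/(3!·2!) = 720/12 = 60.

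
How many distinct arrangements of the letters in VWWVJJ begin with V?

Fix V in the first position and arrange the remaining 5 letters.
Those 5 letters have J appearing twice and W appearing twice, giving (5)!/(2!·2!) = 30.

30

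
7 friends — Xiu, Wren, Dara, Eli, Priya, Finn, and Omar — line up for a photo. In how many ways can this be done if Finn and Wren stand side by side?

Place the 5 others and the Finn-Wren pair as 6 objects in a line; the pair has 2 internal arrangements.
So the count is 2·(6)! = 1440.

1440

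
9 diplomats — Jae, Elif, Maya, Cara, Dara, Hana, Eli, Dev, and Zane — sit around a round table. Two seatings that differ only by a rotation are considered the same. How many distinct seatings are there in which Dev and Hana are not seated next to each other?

All circular seatings of 9 people number (8)! = 40320.
Seatings with Dev beside Hana: treat them as a block with 2 internal orders, giving 2 × (7)! = 10080.
Subtracting, 40320 − 10080 = 30240.

30240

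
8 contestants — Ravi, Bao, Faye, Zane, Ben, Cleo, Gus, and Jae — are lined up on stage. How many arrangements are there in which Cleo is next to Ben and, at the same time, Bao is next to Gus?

2880

Treat {Cleo,Ben} as one block (2 orders) and {Bao,Gus} as another (2 orders).
That leaves 6 units to arrange: 2 × 2 × 6! = 4 × 720 = 2880.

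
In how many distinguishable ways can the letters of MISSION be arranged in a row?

1260

MISSION has 7 letters with I appearing twice and S appearing twice.
Dividing 7! = 5040 by 2!·2! = 4 for the repeated letters gives 1260.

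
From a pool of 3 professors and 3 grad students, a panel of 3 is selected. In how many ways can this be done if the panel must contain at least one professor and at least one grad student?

With no constraint there are C(6,3) = 20 possible selections.
Selections missing a whole group: no professors → C(3,3) = 1; no grad students → C(3,3) = 1.
Both groups omitted at once is impossible, so 20 − 2 = 18.

18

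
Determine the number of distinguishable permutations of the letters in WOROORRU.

The 8 letters of WOROORRU have repeats: O appearing 3 times and R appearing 3 times.
Dividing 8! = 40320 by 3!·3! = 36 for the repeated letters gives 1120.

1120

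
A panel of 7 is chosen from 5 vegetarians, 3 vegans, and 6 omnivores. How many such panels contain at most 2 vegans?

3102

Split by how many vegans are chosen (0 through 2).
Sum: C(3,0)·C(11,7) + C(3,1)·C(11,6) + C(3,2)·C(11,5) = 330 + 1386 + 1386 = 3102.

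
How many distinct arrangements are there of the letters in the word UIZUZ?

Letter multiplicities in UIZUZ: I×1, U×2, Z×2.
The number of distinct arrangements is 5!/(2!·2!) = 120/4 = 30.

30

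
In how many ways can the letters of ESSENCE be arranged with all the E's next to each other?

60

Treat the 3 copies of E as a single block. The multiset to arrange is then {EEE, C, N, S, S}, 5 items in all.
That gives (5)!/(2!) = 60 arrangements.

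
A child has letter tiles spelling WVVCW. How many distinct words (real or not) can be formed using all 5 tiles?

The 5 letters of WVVCW have repeats: V appearing twice and W appearing twice.
Dividing 5! = 120 by 2!·2! = 4 for the repeated letters gives 30.

30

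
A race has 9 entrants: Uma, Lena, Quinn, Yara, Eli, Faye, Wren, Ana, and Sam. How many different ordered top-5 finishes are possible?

There are 9 choices for 1st place, 8 for 2nd, and so on down to 5 for position 5.
That gives 9 × 8 × 7 × 6 × 5 = 15120.

15120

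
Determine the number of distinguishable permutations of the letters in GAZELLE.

1260

Letter multiplicities in GAZELLE: A×1, E×2, G×1, L×2, Z×1.
So there are 7! / (2!·2!) = 1260 distinguishable arrangements.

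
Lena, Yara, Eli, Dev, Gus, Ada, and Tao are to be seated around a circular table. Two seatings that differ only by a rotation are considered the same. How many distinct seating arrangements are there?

720

Around a circle, 7 distinct people have 7!/7 = (6)! = 720 rotationally distinct seatings.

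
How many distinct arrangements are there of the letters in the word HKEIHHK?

HKEIHHK has 7 letters with H appearing 3 times and K appearing twice.
The number of distinct arrangements is 7!/(3!·2!) = 5040/12 = 420.

420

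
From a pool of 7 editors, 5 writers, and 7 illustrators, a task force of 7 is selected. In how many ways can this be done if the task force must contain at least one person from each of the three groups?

Unrestricted: C(19,7) = 50388 ways to pick any 7 of the 19.
Subtract selections that omit an entire group: no editors → C(12,7) = 792; no writers → C(14,7) = 3432; no illustrators → C(12,7) = 792.
Add back selections omitting two groups (i.e. drawn from a single group): C(7,7) + C(5,7) + C(7,7) = 2.
By inclusion–exclusion: 50388 − 5016 + 2 = 45374.

45374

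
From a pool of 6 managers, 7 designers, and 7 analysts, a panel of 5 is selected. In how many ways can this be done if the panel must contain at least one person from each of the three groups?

With no constraint there are C(20,5) = 15504 possible selections.
Subtract selections that omit an entire group: no managers → C(14,5) = 2002; no designers → C(13,5) = 1287; no analysts → C(13,5) = 1287.
Add back selections omitting two groups (i.e. drawn from a single group): C(6,5) + C(7,5) + C(7,5) = 48.
By inclusion–exclusion: 15504 − 4576 + 48 = 10976.

10976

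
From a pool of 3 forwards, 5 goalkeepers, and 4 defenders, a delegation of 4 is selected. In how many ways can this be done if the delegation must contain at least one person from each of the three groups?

Total 4-person selections from all 12: C(12,4) = 495.
Selections missing a whole group: no forwards → C(9,4) = 126; no goalkeepers → C(7,4) = 35; no defenders → C(8,4) = 70.
Add back selections omitting two groups (i.e. drawn from a single group): C(3,4) + C(5,4) + C(4,4) = 6.
By inclusion–exclusion: 495 − 231 + 6 = 270.

270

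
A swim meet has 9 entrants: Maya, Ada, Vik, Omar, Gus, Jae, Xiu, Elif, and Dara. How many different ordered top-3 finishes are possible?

This is an ordered selection of 3 from 9: P(9,3).
That gives 9 × 8 × 7 = 504.

504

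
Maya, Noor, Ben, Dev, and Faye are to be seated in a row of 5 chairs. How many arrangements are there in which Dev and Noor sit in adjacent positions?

Glue Dev and Noor into one block (2 internal orders), leaving 4 units to arrange in a row.
That gives 2 × 4! = 2 × 24 = 48.

48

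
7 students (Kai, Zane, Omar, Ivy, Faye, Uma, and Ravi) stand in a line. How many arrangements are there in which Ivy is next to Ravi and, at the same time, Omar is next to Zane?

480

Treat {Ivy,Ravi} as one block (2 orders) and {Omar,Zane} as another (2 orders).
That leaves 5 units to arrange: 2 × 2 × 5! = 4 × 120 = 480.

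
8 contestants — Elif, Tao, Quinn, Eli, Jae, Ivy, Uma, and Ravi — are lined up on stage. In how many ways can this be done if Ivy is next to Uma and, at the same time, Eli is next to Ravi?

Treat {Ivy,Uma} as one block (2 orders) and {Eli,Ravi} as another (2 orders).
That leaves 6 units to arrange: 2 × 2 × 6! = 4 × 720 = 2880.

2880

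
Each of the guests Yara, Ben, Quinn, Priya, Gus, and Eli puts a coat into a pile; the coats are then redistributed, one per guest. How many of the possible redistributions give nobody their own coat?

265

This is the derangement count D_6: permutations of 6 items with no fixed point.
By inclusion–exclusion this is Σ_{j=0}^{6} (−1)^j C(6,j)·(6−j)!.
Computing: 720 − 720 + 360 − 120 + 30 − 6 + 1 = 265.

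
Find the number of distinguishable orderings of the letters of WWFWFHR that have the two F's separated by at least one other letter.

300

There are 7!/(3!·2!) = 420 arrangements of WWFWFHR in total.
Arrangements with the F's together: treat FF as one letter, giving (6)!/(3!) = 120.
Hence 420 − 120 = 300.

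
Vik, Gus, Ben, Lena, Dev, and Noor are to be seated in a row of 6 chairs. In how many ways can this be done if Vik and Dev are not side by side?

There are 6! = 720 arrangements in all. If Vik and Dev are adjacent, merging them into one block gives 2·(5)! = 240 arrangements.
So 720 − 240 = 480 arrangements keep them apart.

480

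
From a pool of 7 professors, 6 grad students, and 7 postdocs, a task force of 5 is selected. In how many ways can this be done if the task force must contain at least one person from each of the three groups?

Total 5-person selections from all 20: C(20,5) = 15504.
Subtract selections that omit an entire group: no professors → C(13,5) = 1287; no grad students → C(14,5) = 2002; no postdocs → C(13,5) = 1287.
Add back selections omitting two groups (i.e. drawn from a single group): C(7,5) + C(6,5) + C(7,5) = 48.
By inclusion–exclusion: 15504 − 4576 + 48 = 10976.

10976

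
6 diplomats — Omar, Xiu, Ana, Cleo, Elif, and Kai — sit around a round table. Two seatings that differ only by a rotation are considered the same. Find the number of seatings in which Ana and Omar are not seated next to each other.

72

All circular seatings of 6 people number (5)! = 120.
Seatings with Ana beside Omar: treat them as a block with 2 internal orders, giving 2 × (4)! = 48.
Subtracting, 120 − 48 = 72.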